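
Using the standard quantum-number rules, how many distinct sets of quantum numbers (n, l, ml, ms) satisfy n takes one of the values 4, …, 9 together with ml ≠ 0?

464

For each n in the range, tally the orbitals obeying ml ≠ 0:
n=4 → 12; n=5 → 20; n=6 → 30; n=7 → 42; n=8 → 56; n=9 → 72.
Orbitals: 12 + 20 + 30 + 42 + 56 + 72 = 232. Including both spin states (ms = ±1/2) gives 2 × 232 = 464 states.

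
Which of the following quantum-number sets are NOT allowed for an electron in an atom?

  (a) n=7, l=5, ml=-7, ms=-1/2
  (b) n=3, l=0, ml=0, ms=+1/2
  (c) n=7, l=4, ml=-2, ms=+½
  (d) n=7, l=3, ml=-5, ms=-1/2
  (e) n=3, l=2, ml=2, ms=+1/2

(a) has |ml| = 7 > l = 5, violating −l ≤ ml ≤ l.
(d) has |ml| = 5 > l = 3, violating −l ≤ ml ≤ l.
The remaining sets (b), (c), (e) satisfy all four rules.

(a) and (d)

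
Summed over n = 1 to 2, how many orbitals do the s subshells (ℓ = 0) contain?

An s subshell (ℓ = 0) exists for every n ≥ 1, so shells n = 1, 2 each contribute one — 2 subshells.
Since each s subshell has 2·0+1 = 1 orbital, the total is 2 × 1 = 2.

2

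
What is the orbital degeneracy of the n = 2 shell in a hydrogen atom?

4

The n = 2 shell contains n² = 2² = 4 orbitals.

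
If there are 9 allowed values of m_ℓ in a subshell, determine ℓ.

m_ℓ ranges over 2ℓ+1 integers, so 2ℓ+1 = 9 ⇒ ℓ = 4.

ℓ = 4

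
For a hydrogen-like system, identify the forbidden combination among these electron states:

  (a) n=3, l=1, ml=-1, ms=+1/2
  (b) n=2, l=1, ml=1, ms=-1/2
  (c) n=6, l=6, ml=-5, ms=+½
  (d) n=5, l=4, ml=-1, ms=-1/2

(c) has l = 6 ≥ n = 6, violating 0 ≤ l ≤ n−1.
The remaining sets (a), (b), (d) satisfy all four rules.

(c)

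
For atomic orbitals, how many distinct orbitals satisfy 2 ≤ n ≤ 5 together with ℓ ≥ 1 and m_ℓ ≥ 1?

20

For each n in the range, tally the orbitals obeying ℓ ≥ 1 and m_ℓ ≥ 1:
n=2 → 1; n=3 → 3; n=4 → 6; n=5 → 10.
Total orbitals: 1 + 3 + 6 + 10 = 20.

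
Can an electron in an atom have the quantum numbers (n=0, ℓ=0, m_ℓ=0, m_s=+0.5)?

The principal quantum number must be a positive integer (n ≥ 1), but here n = 0.

Not allowed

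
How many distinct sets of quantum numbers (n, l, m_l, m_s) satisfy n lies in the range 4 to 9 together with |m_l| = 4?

60

For each n in the range, tally the orbitals obeying |m_l| = 4:
n=5 → 2; n=6 → 4; n=7 → 6; n=8 → 8; n=9 → 10.
Orbitals: 2 + 4 + 6 + 8 + 10 = 30. Including both spin states (m_s = ±1/2) gives 2 × 30 = 60 states.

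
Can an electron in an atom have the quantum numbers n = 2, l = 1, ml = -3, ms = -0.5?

No

The magnetic quantum number must satisfy −l ≤ ml ≤ l. With l = 1, ml can only be -1, 0, 1, so ml = -3 is forbidden.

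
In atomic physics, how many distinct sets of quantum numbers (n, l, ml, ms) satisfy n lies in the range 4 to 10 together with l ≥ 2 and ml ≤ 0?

378

Per-shell orbital counts meeting the constraint:
n=4 → 7; n=5 → 12; n=6 → 18; n=7 → 25; n=8 → 33; n=9 → 42; n=10 → 52.
Orbitals: 7 + 12 + 18 + 25 + 33 + 42 + 52 = 189. Including both spin states (ms = ±1/2) gives 2 × 189 = 378 states.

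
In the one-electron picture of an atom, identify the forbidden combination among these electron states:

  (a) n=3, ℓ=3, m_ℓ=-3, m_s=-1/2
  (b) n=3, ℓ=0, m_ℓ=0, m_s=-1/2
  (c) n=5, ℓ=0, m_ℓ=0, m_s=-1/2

(a) has ℓ = 3 ≥ n = 3, violating 0 ≤ ℓ ≤ n−1.
The remaining sets (b), (c) satisfy all four rules.

(a)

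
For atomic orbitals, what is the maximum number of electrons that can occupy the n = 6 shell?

72

A shell holds 2n² electrons: 2 × 6² = 2 × 36 = 72.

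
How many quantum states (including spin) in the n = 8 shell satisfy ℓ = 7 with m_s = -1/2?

15

With n = 8 the allowed ℓ are 0, 1, …, 7.
The (ℓ, m_ℓ) pairs meeting ℓ = 7 give: ℓ=7 → 15.
Orbitals: 15. With m_s fixed to a single value there is one state per orbital, giving 15 states.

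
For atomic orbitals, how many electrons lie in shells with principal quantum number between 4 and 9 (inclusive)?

Shell n has n² orbitals: 4²=16 + 5²=25 + 6²=36 + 7²=49 + 8²=64 + 9²=81 = 271 orbitals.
Two spin states per orbital: 2 × 271 = 542 electrons.

542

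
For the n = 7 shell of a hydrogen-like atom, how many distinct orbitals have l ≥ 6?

13

With n = 7 the allowed l are 0, 1, …, 6.
Contributions: l=6 → 13.
Total orbitals: 13.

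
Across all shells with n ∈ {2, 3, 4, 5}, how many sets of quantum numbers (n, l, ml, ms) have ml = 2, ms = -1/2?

Per-shell orbital counts meeting the constraint:
n=3 → 1; n=4 → 2; n=5 → 3.
Orbitals: 1 + 2 + 3 = 6. With ms fixed to -1/2 there is one state per orbital, so 6 states.

6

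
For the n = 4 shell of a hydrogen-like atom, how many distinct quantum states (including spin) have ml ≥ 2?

The n = 4 shell has l = 0 through 3; check each.
Contributions: l=2 → 1; l=3 → 2.
Orbitals: 1 + 2 = 3. Each orbital carries two spin states, so 3 × 2 = 6 states.

6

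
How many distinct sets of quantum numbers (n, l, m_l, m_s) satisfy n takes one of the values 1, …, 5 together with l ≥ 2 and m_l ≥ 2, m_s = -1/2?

For each n in the range, tally the orbitals obeying l ≥ 2 and m_l ≥ 2:
n=3 → 1; n=4 → 3; n=5 → 6.
Orbitals: 1 + 3 + 6 = 10. With m_s fixed to -1/2 there is one state per orbital, so 10 states.

10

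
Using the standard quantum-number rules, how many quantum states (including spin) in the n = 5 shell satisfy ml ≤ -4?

2

Go through l = 0, …, 4 (the values permitted for n = 5).
Orbitals with ml ≤ -4, by l: l=4 → 1.
Orbitals: 1. Each orbital carries two spin states, so 1 × 2 = 2 states.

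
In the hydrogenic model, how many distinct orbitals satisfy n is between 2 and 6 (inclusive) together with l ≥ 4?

Treat each shell separately and count matching orbitals:
n=5 → 9; n=6 → 20.
Total orbitals: 9 + 20 = 29.

29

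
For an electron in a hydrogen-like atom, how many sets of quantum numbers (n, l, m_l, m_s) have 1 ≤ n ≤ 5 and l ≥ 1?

Work shell by shell — for each n, count the (l, m_l) pairs that satisfy l ≥ 1:
n=2 → 3; n=3 → 8; n=4 → 15; n=5 → 24.
Orbitals: 3 + 8 + 15 + 24 = 50. Including both spin states (m_s = ±1/2) gives 2 × 50 = 100 states.

100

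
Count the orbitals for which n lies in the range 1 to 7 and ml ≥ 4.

Per-shell orbital counts meeting the constraint:
n=5 → 1; n=6 → 3; n=7 → 6.
Total orbitals: 1 + 3 + 6 = 10.

10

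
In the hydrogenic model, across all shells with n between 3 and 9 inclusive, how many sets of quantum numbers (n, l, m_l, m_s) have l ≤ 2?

Go shell by shell, enumerating (l, m_l) with l ≤ 2:
n=3 → 9; n=4 → 9; n=5 → 9; n=6 → 9; n=7 → 9; n=8 → 9; n=9 → 9.
Orbitals: 9 + 9 + 9 + 9 + 9 + 9 + 9 = 63. Including both spin states (m_s = ±1/2) gives 2 × 63 = 126 states.

126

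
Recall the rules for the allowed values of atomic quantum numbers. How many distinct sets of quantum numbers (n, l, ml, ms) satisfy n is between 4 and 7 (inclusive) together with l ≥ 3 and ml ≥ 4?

20

Treat each shell separately and count matching orbitals:
n=5 → 1; n=6 → 3; n=7 → 6.
Orbitals: 1 + 3 + 6 = 10. Including both spin states (ms = ±1/2) gives 2 × 10 = 20 states.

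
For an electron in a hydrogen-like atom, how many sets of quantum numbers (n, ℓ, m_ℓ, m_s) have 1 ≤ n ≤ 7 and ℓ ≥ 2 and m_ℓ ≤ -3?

Count contributing orbitals for each principal shell:
n=4 → 1; n=5 → 3; n=6 → 6; n=7 → 10.
Orbitals: 1 + 3 + 6 + 10 = 20. Including both spin states (m_s = ±1/2) gives 2 × 20 = 40 states.

40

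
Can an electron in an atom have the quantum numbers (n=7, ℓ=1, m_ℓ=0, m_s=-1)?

Not allowed

The spin quantum number for an electron can only be m_s = +1/2 or −1/2; m_s = -1 is not one of those.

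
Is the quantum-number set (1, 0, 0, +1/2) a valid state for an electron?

n = 1 is a positive integer. l = 0 satisfies 0 ≤ l ≤ n−1 = 0. ml = 0 lies in the range −l … +l (here 0). ms = +1/2 is one of ±1/2.
All four constraints are satisfied.

Valid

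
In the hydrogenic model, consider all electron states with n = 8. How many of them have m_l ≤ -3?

Orbitals with m_l ≤ -3, by l: l=3 → 1; l=4 → 2; l=5 → 3; l=6 → 4; l=7 → 5.
Orbitals: 1 + 2 + 3 + 4 + 5 = 15. Each orbital carries two spin states, so 15 × 2 = 30 states.

30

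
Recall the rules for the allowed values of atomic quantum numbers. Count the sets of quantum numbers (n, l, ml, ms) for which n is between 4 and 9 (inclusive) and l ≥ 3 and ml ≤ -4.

70

For each n in the range, tally the orbitals obeying l ≥ 3 and ml ≤ -4:
n=5 → 1; n=6 → 3; n=7 → 6; n=8 → 10; n=9 → 15.
Orbitals: 1 + 3 + 6 + 10 + 15 = 35. Including both spin states (ms = ±1/2) gives 2 × 35 = 70 states.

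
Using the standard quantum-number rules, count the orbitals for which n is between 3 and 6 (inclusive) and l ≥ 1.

82

Treat each shell separately and count matching orbitals:
n=3 → 8; n=4 → 15; n=5 → 24; n=6 → 35.
Total orbitals: 8 + 15 + 24 + 35 = 82.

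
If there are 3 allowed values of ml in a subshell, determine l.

l = 1

ml ranges over 2l+1 integers, so 2l+1 = 3 ⇒ l = 1.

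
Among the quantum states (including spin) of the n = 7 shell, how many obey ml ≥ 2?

With n = 7 the allowed l are 0, 1, …, 6.
Contributions: l=2 → 1; l=3 → 2; l=4 → 3; l=5 → 4; l=6 → 5.
Orbitals: 1 + 2 + 3 + 4 + 5 = 15. Each orbital carries two spin states, so 15 × 2 = 30 states.

30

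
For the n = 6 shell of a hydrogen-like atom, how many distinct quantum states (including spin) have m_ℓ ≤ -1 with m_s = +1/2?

15

With n = 6 the allowed ℓ are 0, 1, …, 5.
Per ℓ-value: ℓ=1 → 1; ℓ=2 → 2; ℓ=3 → 3; ℓ=4 → 4; ℓ=5 → 5.
Orbitals: 1 + 2 + 3 + 4 + 5 = 15. With m_s fixed to a single value there is one state per orbital, giving 15 states.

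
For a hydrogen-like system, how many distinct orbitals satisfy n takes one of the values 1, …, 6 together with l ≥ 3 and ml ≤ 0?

Go shell by shell, enumerating (l, ml) with l ≥ 3 and ml ≤ 0:
n=4 → 4; n=5 → 9; n=6 → 15.
Total orbitals: 4 + 9 + 15 = 28.

28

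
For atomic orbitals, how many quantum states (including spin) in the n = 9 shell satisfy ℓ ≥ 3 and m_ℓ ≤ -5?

For n = 9, ℓ ranges over 0 … 8.
The (ℓ, m_ℓ) pairs meeting ℓ ≥ 3 and m_ℓ ≤ -5 give: ℓ=5 → 1; ℓ=6 → 2; ℓ=7 → 3; ℓ=8 → 4.
Orbitals: 1 + 2 + 3 + 4 = 10. Each orbital carries two spin states, so 10 × 2 = 20 states.

20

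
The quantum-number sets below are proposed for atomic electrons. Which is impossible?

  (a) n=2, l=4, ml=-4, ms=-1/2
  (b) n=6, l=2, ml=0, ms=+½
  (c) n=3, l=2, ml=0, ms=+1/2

(a) has l = 4 ≥ n = 2, violating 0 ≤ l ≤ n−1.
The remaining sets (b), (c) satisfy all four rules.

(a)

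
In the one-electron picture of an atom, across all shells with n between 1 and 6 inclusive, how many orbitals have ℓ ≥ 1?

Treat each shell separately and count matching orbitals:
n=2 → 3; n=3 → 8; n=4 → 15; n=5 → 24; n=6 → 35.
Total orbitals: 3 + 8 + 15 + 24 + 35 = 85.

85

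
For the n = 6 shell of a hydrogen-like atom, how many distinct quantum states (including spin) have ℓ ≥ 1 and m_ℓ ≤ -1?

The n = 6 shell has ℓ = 0 through 5; check each.
Contributions: ℓ=1 → 1; ℓ=2 → 2; ℓ=3 → 3; ℓ=4 → 4; ℓ=5 → 5.
Orbitals: 1 + 2 + 3 + 4 + 5 = 15. Each orbital carries two spin states, so 15 × 2 = 30 states.

30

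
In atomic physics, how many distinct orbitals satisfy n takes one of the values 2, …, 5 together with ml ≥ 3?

For each n in the range, tally the orbitals obeying ml ≥ 3:
n=4 → 1; n=5 → 3.
Total orbitals: 1 + 3 = 4.

4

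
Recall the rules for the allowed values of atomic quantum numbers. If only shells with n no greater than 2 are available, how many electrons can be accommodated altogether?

Total orbitals = 1² + 2² = 5. Doubling for spin gives 10 electrons.

10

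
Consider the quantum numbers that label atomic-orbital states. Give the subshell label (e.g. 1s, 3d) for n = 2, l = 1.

l = 1 corresponds to the letter 'p', so the subshell is 2p.

2p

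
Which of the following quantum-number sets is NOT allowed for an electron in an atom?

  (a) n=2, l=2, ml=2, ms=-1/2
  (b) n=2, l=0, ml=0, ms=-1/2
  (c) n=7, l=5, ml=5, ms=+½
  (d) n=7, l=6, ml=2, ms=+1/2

(a) has l = 2 ≥ n = 2, violating 0 ≤ l ≤ n−1.
The remaining sets (b), (c), (d) satisfy all four rules.

(a)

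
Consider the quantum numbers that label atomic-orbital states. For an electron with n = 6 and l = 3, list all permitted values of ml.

ml takes every integer from −l to +l. With l = 3 that gives the 7 values -3, -2, -1, 0, 1, 2, 3.

-3, -2, -1, 0, 1, 2, 3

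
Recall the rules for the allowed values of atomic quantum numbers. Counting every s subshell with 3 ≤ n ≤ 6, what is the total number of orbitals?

An s subshell (l = 0) exists for every n ≥ 1, so shells n = 3, 4, 5, 6 each contribute one — 4 subshells.
Since each s subshell has 2·0+1 = 1 orbital, the total is 4 × 1 = 4.

4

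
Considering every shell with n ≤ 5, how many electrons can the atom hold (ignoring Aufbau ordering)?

110

Total orbitals = 1² + 2² + 3² + 4² + 5² = 55. Doubling for spin gives 110 electrons.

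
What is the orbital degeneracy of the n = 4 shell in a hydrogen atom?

16

The n = 4 shell contains n² = 4² = 16 orbitals.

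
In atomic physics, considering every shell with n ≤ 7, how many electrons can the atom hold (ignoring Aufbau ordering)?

280

Total orbitals = 1² + 2² + 3² + 4² + 5² + 6² + 7² = 140. Doubling for spin gives 280 electrons.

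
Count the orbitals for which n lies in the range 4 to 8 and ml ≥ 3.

35

Go shell by shell, enumerating (l, ml) with ml ≥ 3:
n=4 → 1; n=5 → 3; n=6 → 6; n=7 → 10; n=8 → 15.
Total orbitals: 1 + 3 + 6 + 10 + 15 = 35.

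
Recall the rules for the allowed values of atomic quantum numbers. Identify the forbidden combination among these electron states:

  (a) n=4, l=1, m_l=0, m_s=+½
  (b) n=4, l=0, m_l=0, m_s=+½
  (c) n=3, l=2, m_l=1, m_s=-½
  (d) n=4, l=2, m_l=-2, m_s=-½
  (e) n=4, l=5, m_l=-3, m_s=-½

(e) has l = 5 ≥ n = 4, violating 0 ≤ l ≤ n−1.
The remaining sets (a), (b), (c), (d) satisfy all four rules.

(e)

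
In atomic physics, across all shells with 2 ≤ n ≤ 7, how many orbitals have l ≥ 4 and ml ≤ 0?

Count contributing orbitals for each principal shell:
n=5 → 5; n=6 → 11; n=7 → 18.
Total orbitals: 5 + 11 + 18 = 34.

34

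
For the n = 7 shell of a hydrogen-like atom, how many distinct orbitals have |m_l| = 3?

Contributions: l=3 → 2; l=4 → 2; l=5 → 2; l=6 → 2.
Total orbitals: 2 + 2 + 2 + 2 = 8.

8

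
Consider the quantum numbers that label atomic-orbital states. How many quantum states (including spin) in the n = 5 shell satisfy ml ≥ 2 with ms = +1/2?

Go through l = 0, …, 4 (the values permitted for n = 5).
Contributions: l=2 → 1; l=3 → 2; l=4 → 3.
Orbitals: 1 + 2 + 3 = 6. With ms fixed to a single value there is one state per orbital, giving 6 states.

6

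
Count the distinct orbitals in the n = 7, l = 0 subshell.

A subshell has 2l+1 orbitals; with l = 0, that's 1.

1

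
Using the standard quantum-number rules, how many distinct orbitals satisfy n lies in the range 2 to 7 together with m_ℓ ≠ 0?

For each n in the range, tally the orbitals obeying m_ℓ ≠ 0:
n=2 → 2; n=3 → 6; n=4 → 12; n=5 → 20; n=6 → 30; n=7 → 42.
Total orbitals: 2 + 6 + 12 + 20 + 30 + 42 = 112.

112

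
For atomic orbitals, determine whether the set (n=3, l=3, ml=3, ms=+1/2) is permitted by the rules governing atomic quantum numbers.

Invalid

The orbital quantum number must satisfy 0 ≤ l ≤ n−1. With n = 3 the allowed l values are 0, 1, 2, so l = 3 is out of range.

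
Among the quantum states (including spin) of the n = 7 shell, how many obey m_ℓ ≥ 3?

With n = 7 the allowed ℓ are 0, 1, …, 6.
Per ℓ-value: ℓ=3 → 1; ℓ=4 → 2; ℓ=5 → 3; ℓ=6 → 4.
Orbitals: 1 + 2 + 3 + 4 = 10. Each orbital carries two spin states, so 10 × 2 = 20 states.

20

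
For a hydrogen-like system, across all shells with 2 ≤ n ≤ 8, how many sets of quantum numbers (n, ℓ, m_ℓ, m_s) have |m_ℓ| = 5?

Per-shell orbital counts meeting the constraint:
n=6 → 2; n=7 → 4; n=8 → 6.
Orbitals: 2 + 4 + 6 = 12. Including both spin states (m_s = ±1/2) gives 2 × 12 = 24 states.

24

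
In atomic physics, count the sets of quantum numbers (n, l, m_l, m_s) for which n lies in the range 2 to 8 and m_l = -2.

42

Per-shell orbital counts meeting the constraint:
n=3 → 1; n=4 → 2; n=5 → 3; n=6 → 4; n=7 → 5; n=8 → 6.
Orbitals: 1 + 2 + 3 + 4 + 5 + 6 = 21. Including both spin states (m_s = ±1/2) gives 2 × 21 = 42 states.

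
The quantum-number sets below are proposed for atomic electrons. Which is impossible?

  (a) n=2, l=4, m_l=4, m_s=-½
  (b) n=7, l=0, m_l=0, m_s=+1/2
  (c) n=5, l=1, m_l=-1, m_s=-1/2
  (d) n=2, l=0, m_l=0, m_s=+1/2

(a) has l = 4 ≥ n = 2, violating 0 ≤ l ≤ n−1.
The remaining sets (b), (c), (d) satisfy all four rules.

(a)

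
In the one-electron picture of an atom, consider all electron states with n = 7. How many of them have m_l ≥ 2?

Go through l = 0, …, 6 (the values permitted for n = 7).
Orbitals with m_l ≥ 2, by l: l=2 → 1; l=3 → 2; l=4 → 3; l=5 → 4; l=6 → 5.
Orbitals: 1 + 2 + 3 + 4 + 5 = 15. Each orbital carries two spin states, so 15 × 2 = 30 states.

30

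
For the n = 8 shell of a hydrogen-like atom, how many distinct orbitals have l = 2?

With n = 8 the allowed l are 0, 1, …, 7.
Per l-value: l=2 → 5.
Total orbitals: 5.

5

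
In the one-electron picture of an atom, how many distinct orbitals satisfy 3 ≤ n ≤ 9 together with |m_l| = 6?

12

Count contributing orbitals for each principal shell:
n=7 → 2; n=8 → 4; n=9 → 6.
Total orbitals: 2 + 4 + 6 = 12.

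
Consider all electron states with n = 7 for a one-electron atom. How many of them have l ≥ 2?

90

Orbitals with l ≥ 2, by l: l=2 → 5; l=3 → 7; l=4 → 9; l=5 → 11; l=6 → 13.
Orbitals: 5 + 7 + 9 + 11 + 13 = 45. Each orbital carries two spin states, so 45 × 2 = 90 states.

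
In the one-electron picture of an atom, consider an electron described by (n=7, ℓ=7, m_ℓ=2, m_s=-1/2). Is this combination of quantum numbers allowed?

The orbital quantum number must satisfy 0 ≤ ℓ ≤ n−1. With n = 7 the allowed ℓ values are 0, 1, 2, 3, 4, 5, 6, so ℓ = 7 is out of range.

Invalid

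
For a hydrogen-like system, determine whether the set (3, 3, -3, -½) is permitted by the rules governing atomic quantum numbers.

The orbital quantum number must satisfy 0 ≤ ℓ ≤ n−1. With n = 3 the allowed ℓ values are 0, 1, 2, so ℓ = 3 is out of range.

No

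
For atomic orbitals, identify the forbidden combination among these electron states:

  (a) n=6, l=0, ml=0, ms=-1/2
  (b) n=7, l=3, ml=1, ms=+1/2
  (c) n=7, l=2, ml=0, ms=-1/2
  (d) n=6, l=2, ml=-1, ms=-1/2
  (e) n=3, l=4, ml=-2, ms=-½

(e)

(e) has l = 4 ≥ n = 3, violating 0 ≤ l ≤ n−1.
The remaining sets (a), (b), (c), (d) satisfy all four rules.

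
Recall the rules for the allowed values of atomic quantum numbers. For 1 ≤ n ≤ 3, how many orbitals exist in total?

14

Total orbitals = 1² + 2² + 3² = 14.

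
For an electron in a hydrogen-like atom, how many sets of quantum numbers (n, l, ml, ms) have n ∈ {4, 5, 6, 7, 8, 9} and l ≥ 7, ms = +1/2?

Work shell by shell — for each n, count the (l, ml) pairs that satisfy l ≥ 7:
n=8 → 15; n=9 → 32.
Orbitals: 15 + 32 = 47. With ms fixed to +1/2 there is one state per orbital, so 47 states.

47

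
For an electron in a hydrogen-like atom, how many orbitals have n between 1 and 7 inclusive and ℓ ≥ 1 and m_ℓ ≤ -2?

Count contributing orbitals for each principal shell:
n=3 → 1; n=4 → 3; n=5 → 6; n=6 → 10; n=7 → 15.
Total orbitals: 1 + 3 + 6 + 10 + 15 = 35.

35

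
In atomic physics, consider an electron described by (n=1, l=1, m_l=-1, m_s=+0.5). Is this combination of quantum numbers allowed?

Invalid

The orbital quantum number must satisfy 0 ≤ l ≤ n−1. With n = 1 the allowed l values are 0, so l = 1 is out of range.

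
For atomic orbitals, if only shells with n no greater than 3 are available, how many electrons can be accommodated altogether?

28

Total orbitals = 1² + 2² + 3² = 14. Doubling for spin gives 28 electrons.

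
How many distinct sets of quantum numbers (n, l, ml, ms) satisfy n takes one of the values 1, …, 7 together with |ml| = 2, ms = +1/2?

Work shell by shell — for each n, count the (l, ml) pairs that satisfy |ml| = 2:
n=3 → 2; n=4 → 4; n=5 → 6; n=6 → 8; n=7 → 10.
Orbitals: 2 + 4 + 6 + 8 + 10 = 30. With ms fixed to +1/2 there is one state per orbital, so 30 states.

30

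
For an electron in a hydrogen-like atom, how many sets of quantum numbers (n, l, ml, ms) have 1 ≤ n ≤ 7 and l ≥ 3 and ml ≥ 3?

40

For each n in the range, tally the orbitals obeying l ≥ 3 and ml ≥ 3:
n=4 → 1; n=5 → 3; n=6 → 6; n=7 → 10.
Orbitals: 1 + 3 + 6 + 10 = 20. Including both spin states (ms = ±1/2) gives 2 × 20 = 40 states.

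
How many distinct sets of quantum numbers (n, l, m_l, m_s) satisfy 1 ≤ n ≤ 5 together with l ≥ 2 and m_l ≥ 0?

Count contributing orbitals for each principal shell:
n=3 → 3; n=4 → 7; n=5 → 12.
Orbitals: 3 + 7 + 12 = 22. Including both spin states (m_s = ±1/2) gives 2 × 22 = 44 states.

44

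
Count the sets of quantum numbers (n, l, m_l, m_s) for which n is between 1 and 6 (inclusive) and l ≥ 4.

Treat each shell separately and count matching orbitals:
n=5 → 9; n=6 → 20.
Orbitals: 9 + 20 = 29. Including both spin states (m_s = ±1/2) gives 2 × 29 = 58 states.

58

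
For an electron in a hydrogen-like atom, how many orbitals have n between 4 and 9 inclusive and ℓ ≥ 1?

Treat each shell separately and count matching orbitals:
n=4 → 15; n=5 → 24; n=6 → 35; n=7 → 48; n=8 → 63; n=9 → 80.
Total orbitals: 15 + 24 + 35 + 48 + 63 + 80 = 265.

265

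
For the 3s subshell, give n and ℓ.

n = 3, ℓ = 0

The leading integer gives n = 3; the letter 's' means ℓ = 0.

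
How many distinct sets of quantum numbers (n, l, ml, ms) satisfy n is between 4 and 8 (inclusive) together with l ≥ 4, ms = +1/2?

110

Per-shell orbital counts meeting the constraint:
n=5 → 9; n=6 → 20; n=7 → 33; n=8 → 48.
Orbitals: 9 + 20 + 33 + 48 = 110. With ms fixed to +1/2 there is one state per orbital, so 110 states.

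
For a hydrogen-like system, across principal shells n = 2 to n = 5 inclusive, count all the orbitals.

Shell n has n² orbitals: 2²=4 + 3²=9 + 4²=16 + 5²=25 = 54 orbitals.

54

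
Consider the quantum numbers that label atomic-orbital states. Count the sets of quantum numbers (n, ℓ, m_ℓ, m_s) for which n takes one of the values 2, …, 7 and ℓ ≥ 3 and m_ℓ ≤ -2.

60

Work shell by shell — for each n, count the (ℓ, m_ℓ) pairs that satisfy ℓ ≥ 3 and m_ℓ ≤ -2:
n=4 → 2; n=5 → 5; n=6 → 9; n=7 → 14.
Orbitals: 2 + 5 + 9 + 14 = 30. Including both spin states (m_s = ±1/2) gives 2 × 30 = 60 states.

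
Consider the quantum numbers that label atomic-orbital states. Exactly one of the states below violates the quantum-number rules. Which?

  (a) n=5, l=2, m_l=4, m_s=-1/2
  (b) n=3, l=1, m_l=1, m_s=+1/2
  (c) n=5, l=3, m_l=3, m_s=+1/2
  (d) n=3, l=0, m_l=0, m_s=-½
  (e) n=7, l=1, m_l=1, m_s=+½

(a) has |m_l| = 4 > l = 2, violating −l ≤ m_l ≤ l.
The remaining sets (b), (c), (d), (e) satisfy all four rules.

(a)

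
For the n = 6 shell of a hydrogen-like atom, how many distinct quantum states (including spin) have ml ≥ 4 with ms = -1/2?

For n = 6, l ranges over 0 … 5.
Per l-value: l=4 → 1; l=5 → 2.
Orbitals: 1 + 2 = 3. With ms fixed to a single value there is one state per orbital, giving 3 states.

3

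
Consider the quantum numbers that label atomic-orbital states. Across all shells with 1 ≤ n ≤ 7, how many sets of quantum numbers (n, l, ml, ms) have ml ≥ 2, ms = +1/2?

Count contributing orbitals for each principal shell:
n=3 → 1; n=4 → 3; n=5 → 6; n=6 → 10; n=7 → 15.
Orbitals: 1 + 3 + 6 + 10 + 15 = 35. With ms fixed to +1/2 there is one state per orbital, so 35 states.

35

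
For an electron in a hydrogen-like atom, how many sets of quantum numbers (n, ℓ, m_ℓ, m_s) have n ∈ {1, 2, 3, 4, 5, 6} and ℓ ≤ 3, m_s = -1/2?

62

Go shell by shell, enumerating (ℓ, m_ℓ) with ℓ ≤ 3:
n=1 → 1; n=2 → 4; n=3 → 9; n=4 → 16; n=5 → 16; n=6 → 16.
Orbitals: 1 + 4 + 9 + 16 + 16 + 16 = 62. With m_s fixed to -1/2 there is one state per orbital, so 62 states.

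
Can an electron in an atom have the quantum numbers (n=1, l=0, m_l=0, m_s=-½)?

Allowed

n = 1 is a positive integer. l = 0 satisfies 0 ≤ l ≤ n−1 = 0. m_l = 0 lies in the range −l … +l (here 0). m_s = -1/2 is one of ±1/2.
All four constraints are satisfied.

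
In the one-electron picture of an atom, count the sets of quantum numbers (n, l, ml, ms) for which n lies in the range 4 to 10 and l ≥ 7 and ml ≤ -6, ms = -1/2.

Count contributing orbitals for each principal shell:
n=8 → 2; n=9 → 5; n=10 → 9.
Orbitals: 2 + 5 + 9 = 16. With ms fixed to -1/2 there is one state per orbital, so 16 states.

16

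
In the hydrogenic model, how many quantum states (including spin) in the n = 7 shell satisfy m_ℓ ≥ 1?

42

For n = 7, ℓ ranges over 0 … 6.
Per ℓ-value: ℓ=1 → 1; ℓ=2 → 2; ℓ=3 → 3; ℓ=4 → 4; ℓ=5 → 5; ℓ=6 → 6.
Orbitals: 1 + 2 + 3 + 4 + 5 + 6 = 21. Each orbital carries two spin states, so 21 × 2 = 42 states.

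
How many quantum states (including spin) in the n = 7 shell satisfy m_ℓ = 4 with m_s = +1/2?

3

Per ℓ-value: ℓ=4 → 1; ℓ=5 → 1; ℓ=6 → 1.
Orbitals: 1 + 1 + 1 = 3. With m_s fixed to a single value there is one state per orbital, giving 3 states.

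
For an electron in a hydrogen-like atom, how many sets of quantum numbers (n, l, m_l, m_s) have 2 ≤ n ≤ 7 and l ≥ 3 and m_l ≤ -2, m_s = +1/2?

30

For each n in the range, tally the orbitals obeying l ≥ 3 and m_l ≤ -2:
n=4 → 2; n=5 → 5; n=6 → 9; n=7 → 14.
Orbitals: 2 + 5 + 9 + 14 = 30. With m_s fixed to +1/2 there is one state per orbital, so 30 states.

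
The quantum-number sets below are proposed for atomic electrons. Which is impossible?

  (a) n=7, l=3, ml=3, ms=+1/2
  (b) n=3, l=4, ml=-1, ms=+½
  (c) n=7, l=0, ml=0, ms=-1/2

(b)

(b) has l = 4 ≥ n = 3, violating 0 ≤ l ≤ n−1.
The remaining sets (a), (c) satisfy all four rules.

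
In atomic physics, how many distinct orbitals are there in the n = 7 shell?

49

The n = 7 shell contains n² = 7² = 49 orbitals.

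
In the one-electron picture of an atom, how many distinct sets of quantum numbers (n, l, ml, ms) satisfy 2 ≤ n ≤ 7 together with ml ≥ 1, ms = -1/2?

Count contributing orbitals for each principal shell:
n=2 → 1; n=3 → 3; n=4 → 6; n=5 → 10; n=6 → 15; n=7 → 21.
Orbitals: 1 + 3 + 6 + 10 + 15 + 21 = 56. With ms fixed to -1/2 there is one state per orbital, so 56 states.

56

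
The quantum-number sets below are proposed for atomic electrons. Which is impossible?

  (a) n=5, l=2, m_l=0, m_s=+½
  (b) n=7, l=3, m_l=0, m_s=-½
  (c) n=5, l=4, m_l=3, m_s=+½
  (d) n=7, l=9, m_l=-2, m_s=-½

(d)

(d) has l = 9 ≥ n = 7, violating 0 ≤ l ≤ n−1.
The remaining sets (a), (b), (c) satisfy all four rules.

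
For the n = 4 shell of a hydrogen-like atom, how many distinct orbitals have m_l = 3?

1

For n = 4, l ranges over 0 … 3.
Per l-value: l=3 → 1.
Total orbitals: 1.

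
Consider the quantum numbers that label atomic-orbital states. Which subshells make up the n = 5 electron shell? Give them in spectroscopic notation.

For n = 5, l runs from 0 to 4. In spectroscopic notation l = 0,1,2,… ↔ s,p,d,f,g,h,i, so the subshells are 5s, 5p, 5d, 5f, 5g.

5s, 5p, 5d, 5f, 5g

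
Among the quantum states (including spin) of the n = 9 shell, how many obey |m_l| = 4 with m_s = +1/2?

10

The n = 9 shell has l = 0 through 8; check each.
The (l, m_l) pairs meeting |m_l| = 4 give: l=4 → 2; l=5 → 2; l=6 → 2; l=7 → 2; l=8 → 2.
Orbitals: 2 + 2 + 2 + 2 + 2 = 10. With m_s fixed to a single value there is one state per orbital, giving 10 states.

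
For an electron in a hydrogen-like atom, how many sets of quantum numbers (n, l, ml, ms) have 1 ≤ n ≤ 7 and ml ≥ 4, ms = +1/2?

Per-shell orbital counts meeting the constraint:
n=5 → 1; n=6 → 3; n=7 → 6.
Orbitals: 1 + 3 + 6 = 10. With ms fixed to +1/2 there is one state per orbital, so 10 states.

10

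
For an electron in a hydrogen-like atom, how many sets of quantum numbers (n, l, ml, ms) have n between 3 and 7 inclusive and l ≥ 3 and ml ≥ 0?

100

Per-shell orbital counts meeting the constraint:
n=4 → 4; n=5 → 9; n=6 → 15; n=7 → 22.
Orbitals: 4 + 9 + 15 + 22 = 50. Including both spin states (ms = ±1/2) gives 2 × 50 = 100 states.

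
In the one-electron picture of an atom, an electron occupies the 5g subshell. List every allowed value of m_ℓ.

The 5g subshell has ℓ = 4, and m_ℓ takes every integer from −ℓ to +ℓ. With ℓ = 4 that gives the 9 values -4, -3, -2, -1, 0, 1, 2, 3, 4.

-4, -3, -2, -1, 0, 1, 2, 3, 4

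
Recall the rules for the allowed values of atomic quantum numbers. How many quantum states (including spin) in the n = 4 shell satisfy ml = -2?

Go through l = 0, …, 3 (the values permitted for n = 4).
The (l, ml) pairs meeting ml = -2 give: l=2 → 1; l=3 → 1.
Orbitals: 1 + 1 = 2. Each orbital carries two spin states, so 2 × 2 = 4 states.

4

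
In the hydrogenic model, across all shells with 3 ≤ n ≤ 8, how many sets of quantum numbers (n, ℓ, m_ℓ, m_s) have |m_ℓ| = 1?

Per-shell orbital counts meeting the constraint:
n=3 → 4; n=4 → 6; n=5 → 8; n=6 → 10; n=7 → 12; n=8 → 14.
Orbitals: 4 + 6 + 8 + 10 + 12 + 14 = 54. Including both spin states (m_s = ±1/2) gives 2 × 54 = 108 states.

108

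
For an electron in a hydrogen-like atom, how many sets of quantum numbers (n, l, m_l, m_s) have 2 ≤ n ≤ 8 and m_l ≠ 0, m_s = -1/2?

Go shell by shell, enumerating (l, m_l) with m_l ≠ 0:
n=2 → 2; n=3 → 6; n=4 → 12; n=5 → 20; n=6 → 30; n=7 → 42; n=8 → 56.
Orbitals: 2 + 6 + 12 + 20 + 30 + 42 + 56 = 168. With m_s fixed to -1/2 there is one state per orbital, so 168 states.

168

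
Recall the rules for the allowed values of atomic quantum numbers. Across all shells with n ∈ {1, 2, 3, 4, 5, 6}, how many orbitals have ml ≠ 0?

70

For each n in the range, tally the orbitals obeying ml ≠ 0:
n=2 → 2; n=3 → 6; n=4 → 12; n=5 → 20; n=6 → 30.
Total orbitals: 2 + 6 + 12 + 20 + 30 = 70.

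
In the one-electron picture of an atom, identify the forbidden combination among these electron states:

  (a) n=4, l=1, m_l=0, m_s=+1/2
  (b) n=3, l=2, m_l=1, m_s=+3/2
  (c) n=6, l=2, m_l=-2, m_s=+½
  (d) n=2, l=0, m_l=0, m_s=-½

(b) has m_s = +3/2, but an electron's spin must be ±1/2.
The remaining sets (a), (c), (d) satisfy all four rules.

(b)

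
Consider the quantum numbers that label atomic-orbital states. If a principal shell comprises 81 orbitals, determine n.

n² = 81 ⇒ n = 9.

n = 9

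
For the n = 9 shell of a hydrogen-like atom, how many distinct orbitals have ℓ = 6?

With n = 9 the allowed ℓ are 0, 1, …, 8.
Orbitals with ℓ = 6, by ℓ: ℓ=6 → 13.
Total orbitals: 13.

13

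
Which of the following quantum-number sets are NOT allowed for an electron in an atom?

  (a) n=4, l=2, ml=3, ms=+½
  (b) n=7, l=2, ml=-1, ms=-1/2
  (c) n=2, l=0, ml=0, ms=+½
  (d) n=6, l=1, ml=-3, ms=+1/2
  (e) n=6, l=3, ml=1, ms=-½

(a) has |ml| = 3 > l = 2, violating −l ≤ ml ≤ l.
(d) has |ml| = 3 > l = 1, violating −l ≤ ml ≤ l.
The remaining sets (b), (c), (e) satisfy all four rules.

(a) and (d)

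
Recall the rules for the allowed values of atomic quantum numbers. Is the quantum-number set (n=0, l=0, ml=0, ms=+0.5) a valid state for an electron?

The principal quantum number must be a positive integer (n ≥ 1), but here n = 0.

Invalid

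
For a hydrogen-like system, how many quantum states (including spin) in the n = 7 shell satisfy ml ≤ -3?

Go through l = 0, …, 6 (the values permitted for n = 7).
Contributions: l=3 → 1; l=4 → 2; l=5 → 3; l=6 → 4.
Orbitals: 1 + 2 + 3 + 4 = 10. Each orbital carries two spin states, so 10 × 2 = 20 states.

20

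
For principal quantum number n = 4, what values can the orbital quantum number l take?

0, 1, 2, 3

l is an integer with 0 ≤ l ≤ n−1, so for n = 4: l = 0, 1, 2, 3.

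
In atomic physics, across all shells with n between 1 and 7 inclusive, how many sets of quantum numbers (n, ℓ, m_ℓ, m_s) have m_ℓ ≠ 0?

Count contributing orbitals for each principal shell:
n=2 → 2; n=3 → 6; n=4 → 12; n=5 → 20; n=6 → 30; n=7 → 42.
Orbitals: 2 + 6 + 12 + 20 + 30 + 42 = 112. Including both spin states (m_s = ±1/2) gives 2 × 112 = 224 states.

224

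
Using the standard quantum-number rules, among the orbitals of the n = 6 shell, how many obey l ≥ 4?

20

With n = 6 the allowed l are 0, 1, …, 5.
The (l, m_l) pairs meeting l ≥ 4 give: l=4 → 9; l=5 → 11.
Total orbitals: 9 + 11 = 20.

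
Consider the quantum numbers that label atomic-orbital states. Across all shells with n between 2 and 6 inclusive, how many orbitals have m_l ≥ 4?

For each n in the range, tally the orbitals obeying m_l ≥ 4:
n=5 → 1; n=6 → 3.
Total orbitals: 1 + 3 = 4.

4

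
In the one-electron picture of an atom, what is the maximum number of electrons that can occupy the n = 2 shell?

8

A shell holds 2n² electrons: 2 × 2² = 2 × 4 = 8.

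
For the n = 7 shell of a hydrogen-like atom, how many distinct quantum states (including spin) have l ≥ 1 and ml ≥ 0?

Go through l = 0, …, 6 (the values permitted for n = 7).
Orbitals with l ≥ 1 and ml ≥ 0, by l: l=1 → 2; l=2 → 3; l=3 → 4; l=4 → 5; l=5 → 6; l=6 → 7.
Orbitals: 2 + 3 + 4 + 5 + 6 + 7 = 27. Each orbital carries two spin states, so 27 × 2 = 54 states.

54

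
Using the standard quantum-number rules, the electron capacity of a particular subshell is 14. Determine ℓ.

2(2ℓ+1) = 14 ⇒ 2ℓ+1 = 7 ⇒ ℓ = 3.

ℓ = 3 (f)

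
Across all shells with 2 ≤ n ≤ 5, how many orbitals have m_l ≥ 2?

Count contributing orbitals for each principal shell:
n=3 → 1; n=4 → 3; n=5 → 6.
Total orbitals: 1 + 3 + 6 = 10.

10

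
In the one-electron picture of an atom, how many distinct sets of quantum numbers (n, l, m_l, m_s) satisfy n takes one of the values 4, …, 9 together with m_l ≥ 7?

Go shell by shell, enumerating (l, m_l) with m_l ≥ 7:
n=8 → 1; n=9 → 3.
Orbitals: 1 + 3 = 4. Including both spin states (m_s = ±1/2) gives 2 × 4 = 8 states.

8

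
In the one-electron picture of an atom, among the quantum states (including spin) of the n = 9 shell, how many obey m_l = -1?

16

Contributions: l=1 → 1; l=2 → 1; l=3 → 1; l=4 → 1; l=5 → 1; l=6 → 1; l=7 → 1; l=8 → 1.
Orbitals: 1 + 1 + 1 + 1 + 1 + 1 + 1 + 1 = 8. Each orbital carries two spin states, so 8 × 2 = 16 states.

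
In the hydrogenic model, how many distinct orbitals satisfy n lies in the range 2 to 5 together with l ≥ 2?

38

Work shell by shell — for each n, count the (l, ml) pairs that satisfy l ≥ 2:
n=3 → 5; n=4 → 12; n=5 → 21.
Total orbitals: 5 + 12 + 21 = 38.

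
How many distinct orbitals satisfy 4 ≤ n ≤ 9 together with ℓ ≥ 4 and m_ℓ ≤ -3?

50

Treat each shell separately and count matching orbitals:
n=5 → 2; n=6 → 5; n=7 → 9; n=8 → 14; n=9 → 20.
Total orbitals: 2 + 5 + 9 + 14 + 20 = 50.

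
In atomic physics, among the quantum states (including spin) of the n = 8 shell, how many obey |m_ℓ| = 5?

For n = 8, ℓ ranges over 0 … 7.
Orbitals with |m_ℓ| = 5, by ℓ: ℓ=5 → 2; ℓ=6 → 2; ℓ=7 → 2.
Orbitals: 2 + 2 + 2 = 6. Each orbital carries two spin states, so 6 × 2 = 12 states.

12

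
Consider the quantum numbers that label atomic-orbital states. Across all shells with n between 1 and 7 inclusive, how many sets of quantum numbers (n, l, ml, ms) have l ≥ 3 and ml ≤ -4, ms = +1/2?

10

For each n in the range, tally the orbitals obeying l ≥ 3 and ml ≤ -4:
n=5 → 1; n=6 → 3; n=7 → 6.
Orbitals: 1 + 3 + 6 = 10. With ms fixed to +1/2 there is one state per orbital, so 10 states.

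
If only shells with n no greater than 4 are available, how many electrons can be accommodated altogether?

60

Total orbitals = 1² + 2² + 3² + 4² = 30. Doubling for spin gives 60 electrons.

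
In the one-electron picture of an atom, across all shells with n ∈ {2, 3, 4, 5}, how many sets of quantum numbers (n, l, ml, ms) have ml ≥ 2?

Per-shell orbital counts meeting the constraint:
n=3 → 1; n=4 → 3; n=5 → 6.
Orbitals: 1 + 3 + 6 = 10. Including both spin states (ms = ±1/2) gives 2 × 10 = 20 states.

20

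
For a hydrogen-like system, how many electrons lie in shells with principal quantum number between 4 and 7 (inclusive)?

252

Shell n has n² orbitals: 4²=16 + 5²=25 + 6²=36 + 7²=49 = 126 orbitals.
Two spin states per orbital: 2 × 126 = 252 electrons.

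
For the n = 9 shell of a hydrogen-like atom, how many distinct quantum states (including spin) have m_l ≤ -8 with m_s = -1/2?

Contributions: l=8 → 1.
Orbitals: 1. With m_s fixed to a single value there is one state per orbital, giving 1 state.

1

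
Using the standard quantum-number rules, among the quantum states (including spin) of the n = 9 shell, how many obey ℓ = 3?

14

The n = 9 shell has ℓ = 0 through 8; check each.
Per ℓ-value: ℓ=3 → 7.
Orbitals: 7. Each orbital carries two spin states, so 7 × 2 = 14 states.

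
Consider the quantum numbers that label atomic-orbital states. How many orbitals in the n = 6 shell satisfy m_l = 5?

1

Go through l = 0, …, 5 (the values permitted for n = 6).
The (l, m_l) pairs meeting m_l = 5 give: l=5 → 1.
Total orbitals: 1.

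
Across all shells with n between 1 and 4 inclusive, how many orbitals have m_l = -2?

Go shell by shell, enumerating (l, m_l) with m_l = -2:
n=3 → 1; n=4 → 2.
Total orbitals: 1 + 2 = 3.

3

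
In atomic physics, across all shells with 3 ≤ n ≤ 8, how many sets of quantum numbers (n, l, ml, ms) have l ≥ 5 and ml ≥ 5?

Treat each shell separately and count matching orbitals:
n=6 → 1; n=7 → 3; n=8 → 6.
Orbitals: 1 + 3 + 6 = 10. Including both spin states (ms = ±1/2) gives 2 × 10 = 20 states.

20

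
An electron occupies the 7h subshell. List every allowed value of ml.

-5, -4, -3, -2, -1, 0, 1, 2, 3, 4, 5

The 7h subshell has l = 5, and ml takes every integer from −l to +l. With l = 5 that gives the 11 values -5, -4, -3, -2, -1, 0, 1, 2, 3, 4, 5.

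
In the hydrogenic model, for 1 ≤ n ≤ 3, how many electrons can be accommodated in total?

28

Total orbitals = 1² + 2² + 3² = 14. Doubling for spin gives 28 electrons.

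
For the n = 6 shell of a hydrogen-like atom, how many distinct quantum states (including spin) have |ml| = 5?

4

For n = 6, l ranges over 0 … 5.
The (l, ml) pairs meeting |ml| = 5 give: l=5 → 2.
Orbitals: 2. Each orbital carries two spin states, so 2 × 2 = 4 states.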